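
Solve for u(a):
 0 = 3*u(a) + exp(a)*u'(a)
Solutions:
 u(a) = C1*exp(3*exp(-a))


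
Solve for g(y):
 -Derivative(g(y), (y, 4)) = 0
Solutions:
 g(y) = C1 + C2*y + C3*y^2 + C4*y^3


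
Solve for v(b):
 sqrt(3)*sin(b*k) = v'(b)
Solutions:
 v(b) = C1 - sqrt(3)*cos(b*k)/k


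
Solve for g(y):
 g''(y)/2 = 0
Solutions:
 g(y) = C1 + C2*y


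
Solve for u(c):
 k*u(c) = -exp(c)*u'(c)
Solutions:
 u(c) = C1*exp(k*exp(-c))


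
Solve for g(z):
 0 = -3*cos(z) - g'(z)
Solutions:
 g(z) = C1 - 3*sin(z)


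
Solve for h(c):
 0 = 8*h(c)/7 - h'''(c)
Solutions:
 h(c) = C3*exp(2*7^(2/3)*c/7) + (C1*sin(sqrt(3)*7^(2/3)*c/7) + C2*cos(sqrt(3)*7^(2/3)*c/7))*exp(-7^(2/3)*c/7)


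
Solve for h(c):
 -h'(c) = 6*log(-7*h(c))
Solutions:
 Integral(1/(log(-_y) + log(7)), (_y, h(c)))/6 = C1 - c


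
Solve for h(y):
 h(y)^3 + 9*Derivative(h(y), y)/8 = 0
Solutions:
 h(y) = -3*sqrt(2)*sqrt(-1/(C1 - 8*y))/2
 h(y) = 3*sqrt(2)*sqrt(-1/(C1 - 8*y))/2


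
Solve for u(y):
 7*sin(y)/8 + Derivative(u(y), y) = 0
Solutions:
 u(y) = C1 + 7*cos(y)/8


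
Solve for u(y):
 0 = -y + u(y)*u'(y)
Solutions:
 u(y) = -sqrt(C1 + y^2)
 u(y) = sqrt(C1 + y^2)


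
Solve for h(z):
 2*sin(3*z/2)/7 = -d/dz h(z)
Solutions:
 h(z) = C1 + 4*cos(3*z/2)/21


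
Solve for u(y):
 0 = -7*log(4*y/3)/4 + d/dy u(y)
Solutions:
 u(y) = C1 + 7*y*log(y)/4 - 7*y*log(3)/4 - 7*y/4 + 7*y*log(2)/2


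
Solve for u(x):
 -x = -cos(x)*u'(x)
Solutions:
 u(x) = C1 + Integral(x/cos(x), x)


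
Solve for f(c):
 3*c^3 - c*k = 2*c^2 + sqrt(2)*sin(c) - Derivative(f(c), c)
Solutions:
 f(c) = C1 - 3*c^4/4 + 2*c^3/3 + c^2*k/2 - sqrt(2)*cos(c)


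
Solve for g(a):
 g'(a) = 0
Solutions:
 g(a) = C1


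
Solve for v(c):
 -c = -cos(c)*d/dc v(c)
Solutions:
 v(c) = C1 + Integral(c/cos(c), c)


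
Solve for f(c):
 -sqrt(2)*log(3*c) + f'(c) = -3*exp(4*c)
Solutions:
 f(c) = C1 + sqrt(2)*c*log(c) + sqrt(2)*c*(-1 + log(3)) - 3*exp(4*c)/4


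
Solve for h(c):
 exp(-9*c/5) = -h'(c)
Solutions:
 h(c) = C1 + 5*exp(-9*c/5)/9


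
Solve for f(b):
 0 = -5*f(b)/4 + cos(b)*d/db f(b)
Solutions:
 f(b) = C1*(sin(b) + 1)^(5/8)/(sin(b) - 1)^(5/8)


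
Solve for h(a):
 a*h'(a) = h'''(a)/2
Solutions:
 h(a) = C1 + Integral(C2*airyai(2^(1/3)*a) + C3*airybi(2^(1/3)*a), a)


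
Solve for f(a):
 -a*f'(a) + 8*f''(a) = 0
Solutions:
 f(a) = C1 + C2*erfi(a/4)


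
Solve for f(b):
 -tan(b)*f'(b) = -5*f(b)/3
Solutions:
 f(b) = C1*sin(b)^(5/3)


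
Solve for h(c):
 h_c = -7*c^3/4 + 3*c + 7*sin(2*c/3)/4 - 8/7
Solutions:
 h(c) = C1 - 7*c^4/16 + 3*c^2/2 - 8*c/7 - 21*cos(2*c/3)/8


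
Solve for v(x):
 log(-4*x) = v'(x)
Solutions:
 v(x) = C1 + x*log(-x) + x*(-1 + 2*log(2))


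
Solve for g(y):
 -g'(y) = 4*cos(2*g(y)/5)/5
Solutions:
 4*y/5 - 5*log(sin(2*g(y)/5) - 1)/4 + 5*log(sin(2*g(y)/5) + 1)/4 = C1


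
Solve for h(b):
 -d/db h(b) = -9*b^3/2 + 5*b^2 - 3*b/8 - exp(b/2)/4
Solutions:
 h(b) = C1 + 9*b^4/8 - 5*b^3/3 + 3*b^2/16 + exp(b/2)/2


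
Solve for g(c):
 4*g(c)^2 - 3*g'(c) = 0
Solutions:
 g(c) = -3/(C1 + 4*c)


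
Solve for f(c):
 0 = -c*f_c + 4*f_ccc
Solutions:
 f(c) = C1 + Integral(C2*airyai(2^(1/3)*c/2) + C3*airybi(2^(1/3)*c/2), c)


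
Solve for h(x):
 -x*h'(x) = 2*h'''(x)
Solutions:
 h(x) = C1 + Integral(C2*airyai(-2^(2/3)*x/2) + C3*airybi(-2^(2/3)*x/2), x)


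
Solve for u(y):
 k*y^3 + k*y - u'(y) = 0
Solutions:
 u(y) = C1 + k*y^4/4 + k*y^2/2


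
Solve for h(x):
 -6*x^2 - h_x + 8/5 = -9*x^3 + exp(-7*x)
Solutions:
 h(x) = C1 + 9*x^4/4 - 2*x^3 + 8*x/5 + exp(-7*x)/7


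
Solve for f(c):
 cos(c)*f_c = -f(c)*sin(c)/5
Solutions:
 f(c) = C1*cos(c)^(1/5)


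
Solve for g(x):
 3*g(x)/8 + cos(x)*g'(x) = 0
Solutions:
 g(x) = C1*(sin(x) - 1)^(3/16)/(sin(x) + 1)^(3/16)


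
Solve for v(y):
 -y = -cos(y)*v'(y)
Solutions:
 v(y) = C1 + Integral(y/cos(y), y)


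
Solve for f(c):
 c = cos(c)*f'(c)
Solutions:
 f(c) = C1 + Integral(c/cos(c), c)


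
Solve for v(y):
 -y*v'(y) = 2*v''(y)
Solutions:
 v(y) = C1 + C2*erf(y/2)


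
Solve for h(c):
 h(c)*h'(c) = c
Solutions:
 h(c) = -sqrt(C1 + c^2)
 h(c) = sqrt(C1 + c^2)


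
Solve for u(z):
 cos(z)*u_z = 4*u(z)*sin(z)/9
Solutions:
 u(z) = C1/cos(z)^(4/9)


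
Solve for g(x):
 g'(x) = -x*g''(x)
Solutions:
 g(x) = C1 + C2*log(x)


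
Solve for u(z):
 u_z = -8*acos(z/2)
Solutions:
 u(z) = C1 - 8*z*acos(z/2) + 8*sqrt(4 - z^2)


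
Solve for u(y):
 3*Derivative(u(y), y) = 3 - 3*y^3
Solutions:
 u(y) = C1 - y^4/4 + y


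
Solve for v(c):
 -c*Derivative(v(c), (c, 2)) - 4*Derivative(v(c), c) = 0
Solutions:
 v(c) = C1 + C2/c^3


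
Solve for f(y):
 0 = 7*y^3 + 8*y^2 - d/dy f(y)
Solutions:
 f(y) = C1 + 7*y^4/4 + 8*y^3/3


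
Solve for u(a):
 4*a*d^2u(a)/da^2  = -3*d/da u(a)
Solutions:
 u(a) = C1 + C2*a^(1/4)


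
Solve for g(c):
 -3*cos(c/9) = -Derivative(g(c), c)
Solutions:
 g(c) = C1 + 27*sin(c/9)


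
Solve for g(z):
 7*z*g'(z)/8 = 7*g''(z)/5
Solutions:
 g(z) = C1 + C2*erfi(sqrt(5)*z/4)


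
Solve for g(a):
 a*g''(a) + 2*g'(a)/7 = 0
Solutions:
 g(a) = C1 + C2*a^(5/7)


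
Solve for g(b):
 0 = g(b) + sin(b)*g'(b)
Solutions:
 g(b) = C1*sqrt(cos(b) + 1)/sqrt(cos(b) - 1)


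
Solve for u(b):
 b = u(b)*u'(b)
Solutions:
 u(b) = -sqrt(C1 + b^2)
 u(b) = sqrt(C1 + b^2)


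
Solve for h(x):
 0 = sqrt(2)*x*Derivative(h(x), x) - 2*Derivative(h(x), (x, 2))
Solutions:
 h(x) = C1 + C2*erfi(2^(1/4)*x/2)


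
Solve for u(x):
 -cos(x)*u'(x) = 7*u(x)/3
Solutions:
 u(x) = C1*(sin(x) - 1)^(7/6)/(sin(x) + 1)^(7/6)


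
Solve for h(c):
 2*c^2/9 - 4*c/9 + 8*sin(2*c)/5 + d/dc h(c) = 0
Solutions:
 h(c) = C1 - 2*c^3/27 + 2*c^2/9 + 4*cos(2*c)/5


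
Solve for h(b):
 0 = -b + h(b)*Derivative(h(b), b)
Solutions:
 h(b) = -sqrt(C1 + b^2)
 h(b) = sqrt(C1 + b^2)


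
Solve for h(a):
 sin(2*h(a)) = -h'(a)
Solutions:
 h(a) = pi - acos((-C1 - exp(4*a))/(C1 - exp(4*a)))/2
 h(a) = acos((-C1 - exp(4*a))/(C1 - exp(4*a)))/2


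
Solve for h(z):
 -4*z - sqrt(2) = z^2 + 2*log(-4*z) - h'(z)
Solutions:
 h(z) = C1 + z^3/3 + 2*z^2 + 2*z*log(-z) + z*(-2 + sqrt(2) + 4*log(2))


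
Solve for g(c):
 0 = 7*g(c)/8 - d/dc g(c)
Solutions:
 g(c) = C1*exp(7*c/8)


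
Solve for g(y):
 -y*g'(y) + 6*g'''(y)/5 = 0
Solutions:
 g(y) = C1 + Integral(C2*airyai(5^(1/3)*6^(2/3)*y/6) + C3*airybi(5^(1/3)*6^(2/3)*y/6), y)


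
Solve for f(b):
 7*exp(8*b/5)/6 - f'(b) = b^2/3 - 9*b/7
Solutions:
 f(b) = C1 - b^3/9 + 9*b^2/14 + 35*exp(8*b/5)/48


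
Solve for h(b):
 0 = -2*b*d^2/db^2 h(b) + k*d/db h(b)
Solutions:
 h(b) = C1 + b^(re(k)/2 + 1)*(C2*sin(log(b)*Abs(im(k))/2) + C3*cos(log(b)*im(k)/2))


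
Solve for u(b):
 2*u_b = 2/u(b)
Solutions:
 u(b) = -sqrt(C1 + 2*b)
 u(b) = sqrt(C1 + 2*b)


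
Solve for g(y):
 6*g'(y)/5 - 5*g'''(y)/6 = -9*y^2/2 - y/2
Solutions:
 g(y) = C1 + C2*exp(-6*y/5) + C3*exp(6*y/5) - 5*y^3/4 - 5*y^2/24 - 125*y/24


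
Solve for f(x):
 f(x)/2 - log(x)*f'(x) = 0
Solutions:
 f(x) = C1*exp(li(x)/2)


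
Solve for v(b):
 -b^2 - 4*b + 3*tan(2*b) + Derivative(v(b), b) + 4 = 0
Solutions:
 v(b) = C1 + b^3/3 + 2*b^2 - 4*b + 3*log(cos(2*b))/2


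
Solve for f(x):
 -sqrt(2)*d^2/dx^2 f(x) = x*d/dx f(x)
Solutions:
 f(x) = C1 + C2*erf(2^(1/4)*x/2)


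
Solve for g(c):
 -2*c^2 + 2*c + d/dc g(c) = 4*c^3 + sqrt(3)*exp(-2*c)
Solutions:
 g(c) = C1 + c^4 + 2*c^3/3 - c^2 - sqrt(3)*exp(-2*c)/2


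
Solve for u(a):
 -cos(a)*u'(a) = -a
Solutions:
 u(a) = C1 + Integral(a/cos(a), a)


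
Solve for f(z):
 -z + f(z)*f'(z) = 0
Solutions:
 f(z) = -sqrt(C1 + z^2)
 f(z) = sqrt(C1 + z^2)


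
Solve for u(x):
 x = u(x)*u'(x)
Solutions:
 u(x) = -sqrt(C1 + x^2)
 u(x) = sqrt(C1 + x^2)


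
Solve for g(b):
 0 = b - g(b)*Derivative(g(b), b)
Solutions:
 g(b) = -sqrt(C1 + b^2)
 g(b) = sqrt(C1 + b^2)


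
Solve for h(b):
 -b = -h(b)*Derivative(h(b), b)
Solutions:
 h(b) = -sqrt(C1 + b^2)
 h(b) = sqrt(C1 + b^2)


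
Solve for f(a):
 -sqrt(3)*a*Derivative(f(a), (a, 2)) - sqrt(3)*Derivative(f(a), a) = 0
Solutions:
 f(a) = C1 + C2*log(a)


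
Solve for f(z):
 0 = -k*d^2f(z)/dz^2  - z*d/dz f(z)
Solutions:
 f(z) = C1 + C2*sqrt(k)*erf(sqrt(2)*z*sqrt(1/k)/2)


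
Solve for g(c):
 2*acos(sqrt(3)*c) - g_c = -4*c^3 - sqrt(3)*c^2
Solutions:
 g(c) = C1 + c^4 + sqrt(3)*c^3/3 + 2*c*acos(sqrt(3)*c) - 2*sqrt(3)*sqrt(1 - 3*c^2)/3


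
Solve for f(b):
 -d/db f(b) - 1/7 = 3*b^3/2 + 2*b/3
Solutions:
 f(b) = C1 - 3*b^4/8 - b^2/3 - b/7


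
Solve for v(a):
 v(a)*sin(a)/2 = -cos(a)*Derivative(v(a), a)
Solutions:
 v(a) = C1*sqrt(cos(a))


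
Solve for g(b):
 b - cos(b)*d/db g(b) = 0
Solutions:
 g(b) = C1 + Integral(b/cos(b), b)


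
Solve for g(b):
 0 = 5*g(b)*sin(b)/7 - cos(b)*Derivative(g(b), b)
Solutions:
 g(b) = C1/cos(b)^(5/7)


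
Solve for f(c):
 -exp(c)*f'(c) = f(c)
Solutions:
 f(c) = C1*exp(exp(-c))


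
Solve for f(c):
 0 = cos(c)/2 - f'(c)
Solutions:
 f(c) = C1 + sin(c)/2


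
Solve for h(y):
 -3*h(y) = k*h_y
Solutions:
 h(y) = C1*exp(-3*y/k)


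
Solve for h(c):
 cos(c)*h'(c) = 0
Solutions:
 h(c) = C1


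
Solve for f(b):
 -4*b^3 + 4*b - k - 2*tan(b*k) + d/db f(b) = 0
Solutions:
 f(b) = C1 + b^4 - 2*b^2 + b*k + 2*Piecewise((-log(cos(b*k))/k, Ne(k, 0)), (0, True))


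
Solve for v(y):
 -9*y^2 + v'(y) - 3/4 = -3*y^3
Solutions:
 v(y) = C1 - 3*y^4/4 + 3*y^3 + 3*y/4


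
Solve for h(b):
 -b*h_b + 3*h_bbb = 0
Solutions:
 h(b) = C1 + Integral(C2*airyai(3^(2/3)*b/3) + C3*airybi(3^(2/3)*b/3), b)


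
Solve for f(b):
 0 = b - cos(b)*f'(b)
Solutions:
 f(b) = C1 + Integral(b/cos(b), b)


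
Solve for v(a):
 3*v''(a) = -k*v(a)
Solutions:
 v(a) = C1*exp(-sqrt(3)*a*sqrt(-k)/3) + C2*exp(sqrt(3)*a*sqrt(-k)/3)


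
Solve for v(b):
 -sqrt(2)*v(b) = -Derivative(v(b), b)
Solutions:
 v(b) = C1*exp(sqrt(2)*b)


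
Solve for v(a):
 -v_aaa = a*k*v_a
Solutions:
 v(a) = C1 + Integral(C2*airyai(a*(-k)^(1/3)) + C3*airybi(a*(-k)^(1/3)), a)


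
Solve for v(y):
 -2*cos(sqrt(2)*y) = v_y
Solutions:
 v(y) = C1 - sqrt(2)*sin(sqrt(2)*y)


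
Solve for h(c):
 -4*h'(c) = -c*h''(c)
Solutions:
 h(c) = C1 + C2*c^5


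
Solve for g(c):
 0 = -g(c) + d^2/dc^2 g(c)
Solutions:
 g(c) = C1*exp(-c) + C2*exp(c)


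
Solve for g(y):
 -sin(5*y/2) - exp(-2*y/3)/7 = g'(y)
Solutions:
 g(y) = C1 + 2*cos(5*y/2)/5 + 3*exp(-2*y/3)/14


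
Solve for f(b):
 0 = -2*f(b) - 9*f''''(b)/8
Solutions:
 f(b) = (C1*sin(sqrt(6)*b/3) + C2*cos(sqrt(6)*b/3))*exp(-sqrt(6)*b/3) + (C3*sin(sqrt(6)*b/3) + C4*cos(sqrt(6)*b/3))*exp(sqrt(6)*b/3)


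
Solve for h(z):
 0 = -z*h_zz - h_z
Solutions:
 h(z) = C1 + C2*log(z)


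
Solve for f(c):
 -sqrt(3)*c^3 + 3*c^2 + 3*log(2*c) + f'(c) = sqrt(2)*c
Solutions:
 f(c) = C1 + sqrt(3)*c^4/4 - c^3 + sqrt(2)*c^2/2 - 3*c*log(c) - c*log(8) + 3*c


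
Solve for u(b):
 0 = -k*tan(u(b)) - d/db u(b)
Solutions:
 u(b) = pi - asin(C1*exp(-b*k))
 u(b) = asin(C1*exp(-b*k))


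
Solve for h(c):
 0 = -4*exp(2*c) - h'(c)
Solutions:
 h(c) = C1 - 2*exp(2*c)


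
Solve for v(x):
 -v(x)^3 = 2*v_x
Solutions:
 v(x) = -sqrt(-1/(C1 - x))
 v(x) = sqrt(-1/(C1 - x))


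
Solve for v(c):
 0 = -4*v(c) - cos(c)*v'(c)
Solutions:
 v(c) = C1*(sin(c)^2 - 2*sin(c) + 1)/(sin(c)^2 + 2*sin(c) + 1)


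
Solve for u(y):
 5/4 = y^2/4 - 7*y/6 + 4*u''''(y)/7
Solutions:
 u(y) = C1 + C2*y + C3*y^2 + C4*y^3 - 7*y^6/5760 + 49*y^5/2880 + 35*y^4/384


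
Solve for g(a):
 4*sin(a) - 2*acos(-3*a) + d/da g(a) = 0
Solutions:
 g(a) = C1 + 2*a*acos(-3*a) + 2*sqrt(1 - 9*a^2)/3 + 4*cos(a)


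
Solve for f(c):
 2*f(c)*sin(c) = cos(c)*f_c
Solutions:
 f(c) = C1/cos(c)^2


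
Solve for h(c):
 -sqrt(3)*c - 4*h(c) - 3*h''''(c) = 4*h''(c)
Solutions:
 h(c) = -sqrt(3)*c/4 + (C1*sin(sqrt(2)*3^(3/4)*c*cos(atan(sqrt(2))/2)/3) + C2*cos(sqrt(2)*3^(3/4)*c*cos(atan(sqrt(2))/2)/3))*exp(-sqrt(2)*3^(3/4)*c*sin(atan(sqrt(2))/2)/3) + (C3*sin(sqrt(2)*3^(3/4)*c*cos(atan(sqrt(2))/2)/3) + C4*cos(sqrt(2)*3^(3/4)*c*cos(atan(sqrt(2))/2)/3))*exp(sqrt(2)*3^(3/4)*c*sin(atan(sqrt(2))/2)/3)


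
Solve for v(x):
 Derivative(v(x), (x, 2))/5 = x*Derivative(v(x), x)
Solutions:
 v(x) = C1 + C2*erfi(sqrt(10)*x/2)


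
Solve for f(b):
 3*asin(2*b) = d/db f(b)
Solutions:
 f(b) = C1 + 3*b*asin(2*b) + 3*sqrt(1 - 4*b^2)/2


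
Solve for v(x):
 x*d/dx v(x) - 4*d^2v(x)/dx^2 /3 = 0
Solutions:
 v(x) = C1 + C2*erfi(sqrt(6)*x/4)


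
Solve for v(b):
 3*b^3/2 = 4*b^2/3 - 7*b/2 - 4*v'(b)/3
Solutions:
 v(b) = C1 - 9*b^4/32 + b^3/3 - 21*b^2/16


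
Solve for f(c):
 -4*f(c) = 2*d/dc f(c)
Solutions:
 f(c) = C1*exp(-2*c)


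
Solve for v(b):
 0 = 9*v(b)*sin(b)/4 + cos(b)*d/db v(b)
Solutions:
 v(b) = C1*cos(b)^(9/4)


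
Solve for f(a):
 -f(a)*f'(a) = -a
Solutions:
 f(a) = -sqrt(C1 + a^2)
 f(a) = sqrt(C1 + a^2)


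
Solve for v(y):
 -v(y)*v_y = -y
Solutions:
 v(y) = -sqrt(C1 + y^2)
 v(y) = sqrt(C1 + y^2)


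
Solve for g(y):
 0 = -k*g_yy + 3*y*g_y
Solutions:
 g(y) = C1 + C2*erf(sqrt(6)*y*sqrt(-1/k)/2)/sqrt(-1/k)


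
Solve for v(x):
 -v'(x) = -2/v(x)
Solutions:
 v(x) = -sqrt(C1 + 4*x)
 v(x) = sqrt(C1 + 4*x)


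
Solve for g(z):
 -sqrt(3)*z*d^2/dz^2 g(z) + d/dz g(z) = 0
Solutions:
 g(z) = C1 + C2*z^(sqrt(3)/3 + 1)


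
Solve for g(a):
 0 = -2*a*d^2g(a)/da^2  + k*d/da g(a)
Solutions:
 g(a) = C1 + a^(re(k)/2 + 1)*(C2*sin(log(a)*Abs(im(k))/2) + C3*cos(log(a)*im(k)/2))


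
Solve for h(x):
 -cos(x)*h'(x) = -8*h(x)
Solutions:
 h(x) = C1*(sin(x)^4 + 4*sin(x)^3 + 6*sin(x)^2 + 4*sin(x) + 1)/(sin(x)^4 - 4*sin(x)^3 + 6*sin(x)^2 - 4*sin(x) + 1)


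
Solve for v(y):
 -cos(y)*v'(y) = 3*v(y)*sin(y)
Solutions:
 v(y) = C1*cos(y)^3


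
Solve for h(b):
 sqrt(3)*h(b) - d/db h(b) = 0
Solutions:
 h(b) = C1*exp(sqrt(3)*b)


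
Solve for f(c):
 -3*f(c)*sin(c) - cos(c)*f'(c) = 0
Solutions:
 f(c) = C1*cos(c)^3


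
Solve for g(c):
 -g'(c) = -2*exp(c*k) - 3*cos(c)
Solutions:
 g(c) = C1 + 3*sin(c) + 2*exp(c*k)/k


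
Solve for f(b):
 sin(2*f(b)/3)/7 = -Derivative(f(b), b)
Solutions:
 b/7 + 3*log(cos(2*f(b)/3) - 1)/4 - 3*log(cos(2*f(b)/3) + 1)/4 = C1


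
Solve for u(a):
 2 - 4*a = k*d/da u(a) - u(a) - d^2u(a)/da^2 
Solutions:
 u(a) = C1*exp(a*(k - sqrt(k^2 - 4))/2) + C2*exp(a*(k + sqrt(k^2 - 4))/2) + 4*a + 4*k - 2


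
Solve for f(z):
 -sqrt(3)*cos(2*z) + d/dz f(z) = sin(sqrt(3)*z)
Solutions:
 f(z) = C1 + sqrt(3)*sin(2*z)/2 - sqrt(3)*cos(sqrt(3)*z)/3


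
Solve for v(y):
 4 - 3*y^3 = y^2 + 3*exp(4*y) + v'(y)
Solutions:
 v(y) = C1 - 3*y^4/4 - y^3/3 + 4*y - 3*exp(4*y)/4


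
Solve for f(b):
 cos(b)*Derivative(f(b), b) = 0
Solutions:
 f(b) = C1


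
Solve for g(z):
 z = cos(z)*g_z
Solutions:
 g(z) = C1 + Integral(z/cos(z), z)


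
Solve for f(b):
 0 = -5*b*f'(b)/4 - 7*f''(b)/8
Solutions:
 f(b) = C1 + C2*erf(sqrt(35)*b/7)


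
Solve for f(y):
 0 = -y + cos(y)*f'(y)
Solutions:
 f(y) = C1 + Integral(y/cos(y), y)


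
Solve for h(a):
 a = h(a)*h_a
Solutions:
 h(a) = -sqrt(C1 + a^2)
 h(a) = sqrt(C1 + a^2)


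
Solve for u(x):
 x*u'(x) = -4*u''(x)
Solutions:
 u(x) = C1 + C2*erf(sqrt(2)*x/4)


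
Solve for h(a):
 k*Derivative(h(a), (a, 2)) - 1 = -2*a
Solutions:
 h(a) = C1 + C2*a - a^3/(3*k) + a^2/(2*k)


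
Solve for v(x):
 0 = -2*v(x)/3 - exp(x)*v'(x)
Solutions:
 v(x) = C1*exp(2*exp(-x)/3)


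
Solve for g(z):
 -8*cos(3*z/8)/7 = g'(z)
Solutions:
 g(z) = C1 - 64*sin(3*z/8)/21


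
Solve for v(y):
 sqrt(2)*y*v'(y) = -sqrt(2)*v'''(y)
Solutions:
 v(y) = C1 + Integral(C2*airyai(-y) + C3*airybi(-y), y)


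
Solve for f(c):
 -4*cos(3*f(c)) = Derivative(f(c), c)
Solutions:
 f(c) = -asin((C1 + exp(24*c))/(C1 - exp(24*c)))/3 + pi/3
 f(c) = asin((C1 + exp(24*c))/(C1 - exp(24*c)))/3


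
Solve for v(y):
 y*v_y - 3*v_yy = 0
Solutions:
 v(y) = C1 + C2*erfi(sqrt(6)*y/6)


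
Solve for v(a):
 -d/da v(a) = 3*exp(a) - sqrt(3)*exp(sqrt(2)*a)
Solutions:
 v(a) = C1 - 3*exp(a) + sqrt(6)*exp(sqrt(2)*a)/2


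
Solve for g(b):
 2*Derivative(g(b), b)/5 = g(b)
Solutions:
 g(b) = C1*exp(5*b/2)


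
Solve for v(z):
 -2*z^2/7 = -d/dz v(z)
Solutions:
 v(z) = C1 + 2*z^3/21


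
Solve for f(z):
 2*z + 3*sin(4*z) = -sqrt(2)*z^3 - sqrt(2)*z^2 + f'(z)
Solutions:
 f(z) = C1 + sqrt(2)*z^4/4 + sqrt(2)*z^3/3 + z^2 - 3*cos(4*z)/4


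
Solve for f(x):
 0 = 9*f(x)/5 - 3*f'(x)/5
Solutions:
 f(x) = C1*exp(3*x)


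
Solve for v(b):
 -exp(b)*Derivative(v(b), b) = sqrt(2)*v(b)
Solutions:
 v(b) = C1*exp(sqrt(2)*exp(-b))


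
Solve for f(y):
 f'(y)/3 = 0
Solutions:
 f(y) = C1


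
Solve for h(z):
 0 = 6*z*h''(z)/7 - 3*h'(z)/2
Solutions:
 h(z) = C1 + C2*z^(11/4)


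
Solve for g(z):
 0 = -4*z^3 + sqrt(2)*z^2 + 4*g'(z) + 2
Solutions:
 g(z) = C1 + z^4/4 - sqrt(2)*z^3/12 - z/2


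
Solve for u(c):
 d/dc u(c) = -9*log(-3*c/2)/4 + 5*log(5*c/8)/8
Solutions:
 u(c) = C1 - 13*c*log(c)/8 + c*(-18*log(3) + 3*log(2) + 5*log(5) + 13 - 18*I*pi)/8


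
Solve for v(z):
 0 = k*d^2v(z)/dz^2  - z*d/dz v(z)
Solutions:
 v(z) = C1 + C2*erf(sqrt(2)*z*sqrt(-1/k)/2)/sqrt(-1/k)


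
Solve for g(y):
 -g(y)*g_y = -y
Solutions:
 g(y) = -sqrt(C1 + y^2)
 g(y) = sqrt(C1 + y^2)


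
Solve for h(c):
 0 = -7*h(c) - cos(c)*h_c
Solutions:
 h(c) = C1*sqrt(sin(c) - 1)*(sin(c)^3 - 3*sin(c)^2 + 3*sin(c) - 1)/(sqrt(sin(c) + 1)*(sin(c)^3 + 3*sin(c)^2 + 3*sin(c) + 1))


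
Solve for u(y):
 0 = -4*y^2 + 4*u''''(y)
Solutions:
 u(y) = C1 + C2*y + C3*y^2 + C4*y^3 + y^6/360


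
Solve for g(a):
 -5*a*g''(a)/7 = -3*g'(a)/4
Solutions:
 g(a) = C1 + C2*a^(41/20)


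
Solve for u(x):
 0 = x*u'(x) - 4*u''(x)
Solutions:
 u(x) = C1 + C2*erfi(sqrt(2)*x/4)


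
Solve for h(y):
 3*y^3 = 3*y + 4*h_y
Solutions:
 h(y) = C1 + 3*y^4/16 - 3*y^2/8


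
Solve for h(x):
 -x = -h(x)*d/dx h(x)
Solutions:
 h(x) = -sqrt(C1 + x^2)
 h(x) = sqrt(C1 + x^2)


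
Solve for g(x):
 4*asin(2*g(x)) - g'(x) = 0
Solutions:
 Integral(1/asin(2*_y), (_y, g(x))) = C1 + 4*x


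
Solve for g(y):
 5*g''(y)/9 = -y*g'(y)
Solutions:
 g(y) = C1 + C2*erf(3*sqrt(10)*y/10)


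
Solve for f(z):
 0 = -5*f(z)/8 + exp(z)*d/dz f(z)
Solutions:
 f(z) = C1*exp(-5*exp(-z)/8)


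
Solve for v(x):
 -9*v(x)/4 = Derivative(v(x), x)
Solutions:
 v(x) = C1*exp(-9*x/4)


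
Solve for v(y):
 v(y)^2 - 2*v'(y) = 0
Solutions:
 v(y) = -2/(C1 + y)


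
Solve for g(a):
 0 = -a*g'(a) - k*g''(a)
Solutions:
 g(a) = C1 + C2*sqrt(k)*erf(sqrt(2)*a*sqrt(1/k)/2)


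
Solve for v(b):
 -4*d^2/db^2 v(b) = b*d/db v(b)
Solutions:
 v(b) = C1 + C2*erf(sqrt(2)*b/4)


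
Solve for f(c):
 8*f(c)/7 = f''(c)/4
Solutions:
 f(c) = C1*exp(-4*sqrt(14)*c/7) + C2*exp(4*sqrt(14)*c/7)


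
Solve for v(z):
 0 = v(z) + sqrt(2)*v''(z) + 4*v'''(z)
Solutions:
 v(z) = C1*exp(z*(-2*sqrt(2) + 2^(2/3)/(sqrt(2) + 108 + sqrt(-2 + (sqrt(2) + 108)^2))^(1/3) + 2^(1/3)*(sqrt(2) + 108 + sqrt(-2 + (sqrt(2) + 108)^2))^(1/3))/24)*sin(2^(1/3)*sqrt(3)*z*(-(sqrt(2) + 108 + sqrt(-2 + (sqrt(2) + 108)^2))^(1/3) + 2^(1/3)/(sqrt(2) + 108 + sqrt(-2 + (sqrt(2) + 108)^2))^(1/3))/24) + C2*exp(z*(-2*sqrt(2) + 2^(2/3)/(sqrt(2) + 108 + sqrt(-2 + (sqrt(2) + 108)^2))^(1/3) + 2^(1/3)*(sqrt(2) + 108 + sqrt(-2 + (sqrt(2) + 108)^2))^(1/3))/24)*cos(2^(1/3)*sqrt(3)*z*(-(sqrt(2) + 108 + sqrt(-2 + (sqrt(2) + 108)^2))^(1/3) + 2^(1/3)/(sqrt(2) + 108 + sqrt(-2 + (sqrt(2) + 108)^2))^(1/3))/24) + C3*exp(-z*(2^(2/3)/(sqrt(2) + 108 + sqrt(-2 + (sqrt(2) + 108)^2))^(1/3) + sqrt(2) + 2^(1/3)*(sqrt(2) + 108 + sqrt(-2 + (sqrt(2) + 108)^2))^(1/3))/12)


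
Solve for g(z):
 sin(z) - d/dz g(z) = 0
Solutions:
 g(z) = C1 - cos(z)


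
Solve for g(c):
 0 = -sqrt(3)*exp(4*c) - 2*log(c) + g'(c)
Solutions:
 g(c) = C1 + 2*c*log(c) - 2*c + sqrt(3)*exp(4*c)/4


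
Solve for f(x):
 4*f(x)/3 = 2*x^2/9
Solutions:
 f(x) = x^2/6


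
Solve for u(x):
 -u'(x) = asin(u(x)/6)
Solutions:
 Integral(1/asin(_y/6), (_y, u(x))) = C1 - x


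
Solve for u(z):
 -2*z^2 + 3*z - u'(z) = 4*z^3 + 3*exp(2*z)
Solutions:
 u(z) = C1 - z^4 - 2*z^3/3 + 3*z^2/2 - 3*exp(2*z)/2


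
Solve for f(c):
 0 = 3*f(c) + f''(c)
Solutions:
 f(c) = C1*sin(sqrt(3)*c) + C2*cos(sqrt(3)*c)


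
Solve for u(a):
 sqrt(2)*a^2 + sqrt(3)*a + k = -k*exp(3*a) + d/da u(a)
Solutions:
 u(a) = C1 + sqrt(2)*a^3/3 + sqrt(3)*a^2/2 + a*k + k*exp(3*a)/3


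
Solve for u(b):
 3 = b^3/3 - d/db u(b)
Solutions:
 u(b) = C1 + b^4/12 - 3*b


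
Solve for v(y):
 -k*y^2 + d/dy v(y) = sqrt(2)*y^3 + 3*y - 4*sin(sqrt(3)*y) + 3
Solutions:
 v(y) = C1 + k*y^3/3 + sqrt(2)*y^4/4 + 3*y^2/2 + 3*y + 4*sqrt(3)*cos(sqrt(3)*y)/3


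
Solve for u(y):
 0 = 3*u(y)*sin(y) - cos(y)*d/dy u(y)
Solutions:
 u(y) = C1/cos(y)^3


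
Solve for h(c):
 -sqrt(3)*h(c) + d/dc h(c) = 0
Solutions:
 h(c) = C1*exp(sqrt(3)*c)


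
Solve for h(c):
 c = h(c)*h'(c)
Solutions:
 h(c) = -sqrt(C1 + c^2)
 h(c) = sqrt(C1 + c^2)


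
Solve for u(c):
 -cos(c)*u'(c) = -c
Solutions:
 u(c) = C1 + Integral(c/cos(c), c)


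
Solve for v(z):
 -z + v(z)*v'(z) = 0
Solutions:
 v(z) = -sqrt(C1 + z^2)
 v(z) = sqrt(C1 + z^2)


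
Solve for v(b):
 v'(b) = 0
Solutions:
 v(b) = C1


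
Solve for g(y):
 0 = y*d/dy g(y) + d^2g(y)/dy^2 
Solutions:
 g(y) = C1 + C2*erf(sqrt(2)*y/2)


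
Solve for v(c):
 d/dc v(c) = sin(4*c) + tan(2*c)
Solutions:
 v(c) = C1 - log(cos(2*c))/2 - cos(4*c)/4


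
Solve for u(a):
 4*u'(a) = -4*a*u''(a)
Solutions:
 u(a) = C1 + C2*log(a)


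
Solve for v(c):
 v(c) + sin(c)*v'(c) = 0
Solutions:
 v(c) = C1*sqrt(cos(c) + 1)/sqrt(cos(c) - 1)


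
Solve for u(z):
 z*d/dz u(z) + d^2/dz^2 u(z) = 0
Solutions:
 u(z) = C1 + C2*erf(sqrt(2)*z/2)


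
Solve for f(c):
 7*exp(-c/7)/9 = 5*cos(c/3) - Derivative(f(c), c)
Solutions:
 f(c) = C1 + 15*sin(c/3) + 49*exp(-c/7)/9


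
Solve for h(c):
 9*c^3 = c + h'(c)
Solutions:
 h(c) = C1 + 9*c^4/4 - c^2/2


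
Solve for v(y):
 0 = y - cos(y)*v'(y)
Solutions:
 v(y) = C1 + Integral(y/cos(y), y)


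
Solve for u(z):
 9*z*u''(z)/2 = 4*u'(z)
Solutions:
 u(z) = C1 + C2*z^(17/9)


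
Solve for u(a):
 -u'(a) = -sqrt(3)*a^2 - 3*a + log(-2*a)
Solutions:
 u(a) = C1 + sqrt(3)*a^3/3 + 3*a^2/2 - a*log(-a) + a*(1 - log(2))


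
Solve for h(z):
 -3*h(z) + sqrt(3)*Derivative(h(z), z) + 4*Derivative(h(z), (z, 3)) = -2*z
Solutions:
 h(z) = C1*exp(-z*(-3^(5/6)/(9 + sqrt(sqrt(3) + 81))^(1/3) + 3^(2/3)*(9 + sqrt(sqrt(3) + 81))^(1/3))/12)*sin(z*(3^(1/3)/(9 + sqrt(sqrt(3) + 81))^(1/3) + 3^(1/6)*(9 + sqrt(sqrt(3) + 81))^(1/3))/4) + C2*exp(-z*(-3^(5/6)/(9 + sqrt(sqrt(3) + 81))^(1/3) + 3^(2/3)*(9 + sqrt(sqrt(3) + 81))^(1/3))/12)*cos(z*(3^(1/3)/(9 + sqrt(sqrt(3) + 81))^(1/3) + 3^(1/6)*(9 + sqrt(sqrt(3) + 81))^(1/3))/4) + C3*exp(z*(-3^(5/6)/(9 + sqrt(sqrt(3) + 81))^(1/3) + 3^(2/3)*(9 + sqrt(sqrt(3) + 81))^(1/3))/6) + 2*z/3 + 2*sqrt(3)/9


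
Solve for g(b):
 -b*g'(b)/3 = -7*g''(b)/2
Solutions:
 g(b) = C1 + C2*erfi(sqrt(21)*b/21)


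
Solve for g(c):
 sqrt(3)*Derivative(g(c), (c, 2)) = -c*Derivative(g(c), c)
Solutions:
 g(c) = C1 + C2*erf(sqrt(2)*3^(3/4)*c/6)


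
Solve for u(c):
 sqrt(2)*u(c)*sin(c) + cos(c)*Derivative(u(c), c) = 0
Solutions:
 u(c) = C1*cos(c)^(sqrt(2))


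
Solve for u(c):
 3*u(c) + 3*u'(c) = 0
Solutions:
 u(c) = C1*exp(-c)


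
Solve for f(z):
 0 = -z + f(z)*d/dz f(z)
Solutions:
 f(z) = -sqrt(C1 + z^2)
 f(z) = sqrt(C1 + z^2)


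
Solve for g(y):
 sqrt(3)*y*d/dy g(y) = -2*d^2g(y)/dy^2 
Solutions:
 g(y) = C1 + C2*erf(3^(1/4)*y/2)


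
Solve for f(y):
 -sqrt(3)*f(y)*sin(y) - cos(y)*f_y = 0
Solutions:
 f(y) = C1*cos(y)^(sqrt(3))


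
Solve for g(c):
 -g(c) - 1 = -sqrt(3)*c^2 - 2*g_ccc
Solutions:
 g(c) = C3*exp(2^(2/3)*c/2) + sqrt(3)*c^2 + (C1*sin(2^(2/3)*sqrt(3)*c/4) + C2*cos(2^(2/3)*sqrt(3)*c/4))*exp(-2^(2/3)*c/4) - 1


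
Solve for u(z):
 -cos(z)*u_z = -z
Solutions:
 u(z) = C1 + Integral(z/cos(z), z)


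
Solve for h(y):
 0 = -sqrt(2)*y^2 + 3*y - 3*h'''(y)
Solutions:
 h(y) = C1 + C2*y + C3*y^2 - sqrt(2)*y^5/180 + y^4/24


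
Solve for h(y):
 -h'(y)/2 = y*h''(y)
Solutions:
 h(y) = C1 + C2*sqrt(y)


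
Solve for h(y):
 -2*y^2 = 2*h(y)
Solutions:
 h(y) = -y^2


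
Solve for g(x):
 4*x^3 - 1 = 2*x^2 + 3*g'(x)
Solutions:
 g(x) = C1 + x^4/3 - 2*x^3/9 - x/3


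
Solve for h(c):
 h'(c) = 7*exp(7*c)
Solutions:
 h(c) = C1 + exp(7*c)


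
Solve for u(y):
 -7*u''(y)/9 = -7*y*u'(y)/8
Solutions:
 u(y) = C1 + C2*erfi(3*y/4)


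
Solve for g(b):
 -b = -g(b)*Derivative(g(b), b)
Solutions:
 g(b) = -sqrt(C1 + b^2)
 g(b) = sqrt(C1 + b^2)


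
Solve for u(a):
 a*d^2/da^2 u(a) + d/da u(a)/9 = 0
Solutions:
 u(a) = C1 + C2*a^(8/9)


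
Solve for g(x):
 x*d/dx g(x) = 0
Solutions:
 g(x) = C1


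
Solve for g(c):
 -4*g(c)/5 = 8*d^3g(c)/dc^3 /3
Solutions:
 g(c) = C3*exp(-10^(2/3)*3^(1/3)*c/10) + (C1*sin(10^(2/3)*3^(5/6)*c/20) + C2*cos(10^(2/3)*3^(5/6)*c/20))*exp(10^(2/3)*3^(1/3)*c/20)


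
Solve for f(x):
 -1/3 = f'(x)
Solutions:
 f(x) = C1 - x/3


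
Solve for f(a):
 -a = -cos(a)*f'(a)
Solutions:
 f(a) = C1 + Integral(a/cos(a), a)


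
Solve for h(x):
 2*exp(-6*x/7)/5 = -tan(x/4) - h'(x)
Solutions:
 h(x) = C1 - 2*log(tan(x/4)^2 + 1) + 7*exp(-6*x/7)/15


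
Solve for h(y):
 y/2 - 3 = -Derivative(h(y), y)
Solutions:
 h(y) = C1 - y^2/4 + 3*y


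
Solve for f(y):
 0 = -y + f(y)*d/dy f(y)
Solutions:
 f(y) = -sqrt(C1 + y^2)
 f(y) = sqrt(C1 + y^2)


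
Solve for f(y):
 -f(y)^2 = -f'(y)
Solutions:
 f(y) = -1/(C1 + y)


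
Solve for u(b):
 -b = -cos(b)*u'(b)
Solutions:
 u(b) = C1 + Integral(b/cos(b), b)


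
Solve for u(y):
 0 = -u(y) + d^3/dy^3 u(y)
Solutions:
 u(y) = C3*exp(y) + (C1*sin(sqrt(3)*y/2) + C2*cos(sqrt(3)*y/2))*exp(-y/2)


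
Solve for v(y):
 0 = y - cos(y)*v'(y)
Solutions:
 v(y) = C1 + Integral(y/cos(y), y)


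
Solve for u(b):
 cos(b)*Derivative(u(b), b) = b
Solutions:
 u(b) = C1 + Integral(b/cos(b), b)


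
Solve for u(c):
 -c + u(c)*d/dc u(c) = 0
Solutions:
 u(c) = -sqrt(C1 + c^2)
 u(c) = sqrt(C1 + c^2)


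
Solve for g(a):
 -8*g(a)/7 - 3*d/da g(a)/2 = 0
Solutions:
 g(a) = C1*exp(-16*a/21)


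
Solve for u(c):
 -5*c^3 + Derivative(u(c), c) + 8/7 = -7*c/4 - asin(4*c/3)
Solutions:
 u(c) = C1 + 5*c^4/4 - 7*c^2/8 - c*asin(4*c/3) - 8*c/7 - sqrt(9 - 16*c^2)/4


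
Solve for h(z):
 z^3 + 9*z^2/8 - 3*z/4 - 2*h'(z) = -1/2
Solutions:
 h(z) = C1 + z^4/8 + 3*z^3/16 - 3*z^2/16 + z/4


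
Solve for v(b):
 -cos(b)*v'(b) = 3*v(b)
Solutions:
 v(b) = C1*(sin(b) - 1)^(3/2)/(sin(b) + 1)^(3/2)


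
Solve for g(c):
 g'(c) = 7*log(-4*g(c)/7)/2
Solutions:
 -2*Integral(1/(log(-_y) - log(7) + 2*log(2)), (_y, g(c)))/7 = C1 - c


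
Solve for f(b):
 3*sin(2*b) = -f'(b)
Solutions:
 f(b) = C1 + 3*cos(2*b)/2


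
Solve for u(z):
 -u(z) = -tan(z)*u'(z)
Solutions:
 u(z) = C1*sin(z)


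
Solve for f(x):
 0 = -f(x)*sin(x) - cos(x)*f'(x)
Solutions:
 f(x) = C1*cos(x)


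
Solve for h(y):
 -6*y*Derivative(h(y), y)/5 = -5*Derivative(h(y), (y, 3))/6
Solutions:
 h(y) = C1 + Integral(C2*airyai(5^(1/3)*6^(2/3)*y/5) + C3*airybi(5^(1/3)*6^(2/3)*y/5), y)


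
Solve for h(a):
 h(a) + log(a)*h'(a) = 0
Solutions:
 h(a) = C1*exp(-li(a))


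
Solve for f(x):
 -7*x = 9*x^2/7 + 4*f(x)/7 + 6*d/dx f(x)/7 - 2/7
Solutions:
 f(x) = C1*exp(-2*x/3) - 9*x^2/4 - 11*x/2 + 35/4


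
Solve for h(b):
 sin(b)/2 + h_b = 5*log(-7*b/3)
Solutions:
 h(b) = C1 + 5*b*log(-b) - 5*b*log(3) - 5*b + 5*b*log(7) + cos(b)/2


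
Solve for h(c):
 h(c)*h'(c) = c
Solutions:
 h(c) = -sqrt(C1 + c^2)
 h(c) = sqrt(C1 + c^2)


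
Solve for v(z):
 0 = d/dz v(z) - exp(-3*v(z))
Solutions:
 v(z) = log(C1 + 3*z)/3
 v(z) = log((-3^(1/3) - 3^(5/6)*I)*(C1 + z)^(1/3)/2)
 v(z) = log((-3^(1/3) + 3^(5/6)*I)*(C1 + z)^(1/3)/2)


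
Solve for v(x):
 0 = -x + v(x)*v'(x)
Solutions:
 v(x) = -sqrt(C1 + x^2)
 v(x) = sqrt(C1 + x^2)


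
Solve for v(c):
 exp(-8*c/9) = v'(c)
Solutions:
 v(c) = C1 - 9*exp(-8*c/9)/8


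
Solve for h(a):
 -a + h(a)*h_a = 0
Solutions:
 h(a) = -sqrt(C1 + a^2)
 h(a) = sqrt(C1 + a^2)


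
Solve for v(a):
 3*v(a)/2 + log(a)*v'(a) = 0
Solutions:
 v(a) = C1*exp(-3*li(a)/2)


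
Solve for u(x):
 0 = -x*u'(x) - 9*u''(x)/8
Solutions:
 u(x) = C1 + C2*erf(2*x/3)


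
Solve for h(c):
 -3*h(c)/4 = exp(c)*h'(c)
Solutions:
 h(c) = C1*exp(3*exp(-c)/4)


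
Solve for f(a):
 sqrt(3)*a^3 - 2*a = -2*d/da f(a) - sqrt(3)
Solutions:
 f(a) = C1 - sqrt(3)*a^4/8 + a^2/2 - sqrt(3)*a/2


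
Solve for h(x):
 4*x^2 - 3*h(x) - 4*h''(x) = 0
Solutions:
 h(x) = C1*sin(sqrt(3)*x/2) + C2*cos(sqrt(3)*x/2) + 4*x^2/3 - 32/9


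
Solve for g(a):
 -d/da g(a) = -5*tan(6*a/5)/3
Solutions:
 g(a) = C1 - 25*log(cos(6*a/5))/18


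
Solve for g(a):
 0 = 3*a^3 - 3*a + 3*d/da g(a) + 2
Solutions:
 g(a) = C1 - a^4/4 + a^2/2 - 2*a/3


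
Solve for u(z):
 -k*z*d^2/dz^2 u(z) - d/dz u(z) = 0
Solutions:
 u(z) = C1 + z^(((re(k) - 1)*re(k) + im(k)^2)/(re(k)^2 + im(k)^2))*(C2*sin(log(z)*Abs(im(k))/(re(k)^2 + im(k)^2)) + C3*cos(log(z)*im(k)/(re(k)^2 + im(k)^2)))


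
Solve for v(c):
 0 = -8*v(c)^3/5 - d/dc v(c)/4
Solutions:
 v(c) = -sqrt(10)*sqrt(-1/(C1 - 32*c))/2
 v(c) = sqrt(10)*sqrt(-1/(C1 - 32*c))/2


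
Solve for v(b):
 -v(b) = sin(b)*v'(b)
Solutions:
 v(b) = C1*sqrt(cos(b) + 1)/sqrt(cos(b) - 1)


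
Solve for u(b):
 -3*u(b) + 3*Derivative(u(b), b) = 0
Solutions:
 u(b) = C1*exp(b)


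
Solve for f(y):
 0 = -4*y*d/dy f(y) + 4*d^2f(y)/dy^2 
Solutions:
 f(y) = C1 + C2*erfi(sqrt(2)*y/2)


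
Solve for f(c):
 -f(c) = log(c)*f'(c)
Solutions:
 f(c) = C1*exp(-li(c))


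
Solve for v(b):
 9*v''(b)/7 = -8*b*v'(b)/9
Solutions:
 v(b) = C1 + C2*erf(2*sqrt(7)*b/9)


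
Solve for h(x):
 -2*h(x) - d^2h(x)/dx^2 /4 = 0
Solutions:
 h(x) = C1*sin(2*sqrt(2)*x) + C2*cos(2*sqrt(2)*x)


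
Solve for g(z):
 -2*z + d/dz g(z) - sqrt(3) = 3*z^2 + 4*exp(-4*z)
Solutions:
 g(z) = C1 + z^3 + z^2 + sqrt(3)*z - exp(-4*z)


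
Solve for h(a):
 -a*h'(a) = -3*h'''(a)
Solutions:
 h(a) = C1 + Integral(C2*airyai(3^(2/3)*a/3) + C3*airybi(3^(2/3)*a/3), a)


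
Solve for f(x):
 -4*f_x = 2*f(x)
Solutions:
 f(x) = C1*exp(-x/2)


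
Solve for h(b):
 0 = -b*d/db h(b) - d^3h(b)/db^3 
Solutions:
 h(b) = C1 + Integral(C2*airyai(-b) + C3*airybi(-b), b)


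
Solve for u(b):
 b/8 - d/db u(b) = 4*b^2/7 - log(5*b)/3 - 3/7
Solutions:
 u(b) = C1 - 4*b^3/21 + b^2/16 + b*log(b)/3 + 2*b/21 + b*log(5)/3


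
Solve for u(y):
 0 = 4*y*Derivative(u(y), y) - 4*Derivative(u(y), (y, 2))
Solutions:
 u(y) = C1 + C2*erfi(sqrt(2)*y/2)


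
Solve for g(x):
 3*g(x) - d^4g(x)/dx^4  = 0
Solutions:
 g(x) = C1*exp(-3^(1/4)*x) + C2*exp(3^(1/4)*x) + C3*sin(3^(1/4)*x) + C4*cos(3^(1/4)*x)


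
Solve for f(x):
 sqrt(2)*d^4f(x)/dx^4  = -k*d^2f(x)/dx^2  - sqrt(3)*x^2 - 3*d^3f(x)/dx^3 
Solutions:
 f(x) = C1 + C2*x + C3*exp(sqrt(2)*x*(sqrt(-4*sqrt(2)*k + 9) - 3)/4) + C4*exp(-sqrt(2)*x*(sqrt(-4*sqrt(2)*k + 9) + 3)/4) - sqrt(3)*x^4/(12*k) + sqrt(3)*x^3/k^2 + x^2*(sqrt(6) - 9*sqrt(3)/k)/k^2


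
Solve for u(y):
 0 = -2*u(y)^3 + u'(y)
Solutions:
 u(y) = -sqrt(2)*sqrt(-1/(C1 + 2*y))/2
 u(y) = sqrt(2)*sqrt(-1/(C1 + 2*y))/2


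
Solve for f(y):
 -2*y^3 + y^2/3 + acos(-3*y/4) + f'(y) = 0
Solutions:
 f(y) = C1 + y^4/2 - y^3/9 - y*acos(-3*y/4) - sqrt(16 - 9*y^2)/3


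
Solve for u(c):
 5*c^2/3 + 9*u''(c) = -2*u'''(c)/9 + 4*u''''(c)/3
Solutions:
 u(c) = C1 + C2*c + C3*exp(c*(1 - sqrt(973))/12) + C4*exp(c*(1 + sqrt(973))/12) - 5*c^4/324 + 10*c^3/6561 - 4880*c^2/177147


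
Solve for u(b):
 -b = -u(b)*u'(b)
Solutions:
 u(b) = -sqrt(C1 + b^2)
 u(b) = sqrt(C1 + b^2)


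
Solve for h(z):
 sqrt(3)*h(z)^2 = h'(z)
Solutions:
 h(z) = -1/(C1 + sqrt(3)*z)


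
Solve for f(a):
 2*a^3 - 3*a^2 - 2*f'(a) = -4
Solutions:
 f(a) = C1 + a^4/4 - a^3/2 + 2*a


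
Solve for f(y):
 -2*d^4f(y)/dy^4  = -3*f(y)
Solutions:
 f(y) = C1*exp(-2^(3/4)*3^(1/4)*y/2) + C2*exp(2^(3/4)*3^(1/4)*y/2) + C3*sin(2^(3/4)*3^(1/4)*y/2) + C4*cos(2^(3/4)*3^(1/4)*y/2)


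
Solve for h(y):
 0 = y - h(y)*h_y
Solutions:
 h(y) = -sqrt(C1 + y^2)
 h(y) = sqrt(C1 + y^2)


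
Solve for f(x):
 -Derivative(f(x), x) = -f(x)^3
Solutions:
 f(x) = -sqrt(2)*sqrt(-1/(C1 + x))/2
 f(x) = sqrt(2)*sqrt(-1/(C1 + x))/2


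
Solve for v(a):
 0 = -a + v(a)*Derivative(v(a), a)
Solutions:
 v(a) = -sqrt(C1 + a^2)
 v(a) = sqrt(C1 + a^2)


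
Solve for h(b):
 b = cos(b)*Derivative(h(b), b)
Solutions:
 h(b) = C1 + Integral(b/cos(b), b)


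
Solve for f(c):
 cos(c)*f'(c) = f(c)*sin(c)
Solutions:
 f(c) = C1/cos(c)


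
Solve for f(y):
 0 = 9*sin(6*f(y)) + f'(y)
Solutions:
 f(y) = -acos((-C1 - exp(108*y))/(C1 - exp(108*y)))/6 + pi/3
 f(y) = acos((-C1 - exp(108*y))/(C1 - exp(108*y)))/6


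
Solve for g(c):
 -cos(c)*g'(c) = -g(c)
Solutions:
 g(c) = C1*sqrt(sin(c) + 1)/sqrt(sin(c) - 1)


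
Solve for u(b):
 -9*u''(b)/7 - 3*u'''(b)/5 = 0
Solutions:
 u(b) = C1 + C2*b + C3*exp(-15*b/7)


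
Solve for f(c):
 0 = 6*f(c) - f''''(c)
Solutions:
 f(c) = C1*exp(-6^(1/4)*c) + C2*exp(6^(1/4)*c) + C3*sin(6^(1/4)*c) + C4*cos(6^(1/4)*c)


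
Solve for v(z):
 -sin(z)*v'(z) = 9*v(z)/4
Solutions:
 v(z) = C1*(cos(z) + 1)^(9/8)/(cos(z) - 1)^(9/8)


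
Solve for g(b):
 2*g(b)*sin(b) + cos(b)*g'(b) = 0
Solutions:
 g(b) = C1*cos(b)^2


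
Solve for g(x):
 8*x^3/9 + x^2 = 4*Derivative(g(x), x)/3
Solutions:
 g(x) = C1 + x^4/6 + x^3/4


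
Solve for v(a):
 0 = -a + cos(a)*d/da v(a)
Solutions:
 v(a) = C1 + Integral(a/cos(a), a)


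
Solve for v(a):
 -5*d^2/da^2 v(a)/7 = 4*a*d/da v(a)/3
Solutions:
 v(a) = C1 + C2*erf(sqrt(210)*a/15)


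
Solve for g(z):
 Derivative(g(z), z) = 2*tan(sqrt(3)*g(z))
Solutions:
 g(z) = sqrt(3)*(pi - asin(C1*exp(2*sqrt(3)*z)))/3
 g(z) = sqrt(3)*asin(C1*exp(2*sqrt(3)*z))/3


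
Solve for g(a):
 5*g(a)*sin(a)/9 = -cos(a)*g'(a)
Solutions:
 g(a) = C1*cos(a)^(5/9)


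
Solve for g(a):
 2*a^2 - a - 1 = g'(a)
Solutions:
 g(a) = C1 + 2*a^3/3 - a^2/2 - a


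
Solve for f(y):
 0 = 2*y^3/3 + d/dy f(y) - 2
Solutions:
 f(y) = C1 - y^4/6 + 2*y


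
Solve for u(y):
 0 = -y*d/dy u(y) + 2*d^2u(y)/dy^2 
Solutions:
 u(y) = C1 + C2*erfi(y/2)


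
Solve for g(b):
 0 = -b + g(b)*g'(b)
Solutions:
 g(b) = -sqrt(C1 + b^2)
 g(b) = sqrt(C1 + b^2)


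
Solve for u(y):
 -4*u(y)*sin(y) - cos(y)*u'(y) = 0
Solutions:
 u(y) = C1*cos(y)^4


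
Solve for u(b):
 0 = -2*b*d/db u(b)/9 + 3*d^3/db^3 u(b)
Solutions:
 u(b) = C1 + Integral(C2*airyai(2^(1/3)*b/3) + C3*airybi(2^(1/3)*b/3), b)


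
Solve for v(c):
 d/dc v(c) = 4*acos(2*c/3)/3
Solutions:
 v(c) = C1 + 4*c*acos(2*c/3)/3 - 2*sqrt(9 - 4*c^2)/3


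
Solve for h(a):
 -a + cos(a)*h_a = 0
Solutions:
 h(a) = C1 + Integral(a/cos(a), a)


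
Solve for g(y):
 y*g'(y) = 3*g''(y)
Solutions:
 g(y) = C1 + C2*erfi(sqrt(6)*y/6)


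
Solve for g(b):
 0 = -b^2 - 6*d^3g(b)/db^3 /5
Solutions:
 g(b) = C1 + C2*b + C3*b^2 - b^5/72


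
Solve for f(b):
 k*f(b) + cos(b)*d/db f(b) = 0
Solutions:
 f(b) = C1*exp(k*(log(sin(b) - 1) - log(sin(b) + 1))/2)


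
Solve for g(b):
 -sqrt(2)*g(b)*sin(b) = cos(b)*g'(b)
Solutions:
 g(b) = C1*cos(b)^(sqrt(2))


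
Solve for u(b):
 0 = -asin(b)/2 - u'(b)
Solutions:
 u(b) = C1 - b*asin(b)/2 - sqrt(1 - b^2)/2


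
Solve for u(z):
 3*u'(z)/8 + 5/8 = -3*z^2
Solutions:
 u(z) = C1 - 8*z^3/3 - 5*z/3


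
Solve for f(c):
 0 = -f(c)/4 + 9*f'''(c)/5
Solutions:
 f(c) = C3*exp(30^(1/3)*c/6) + (C1*sin(10^(1/3)*3^(5/6)*c/12) + C2*cos(10^(1/3)*3^(5/6)*c/12))*exp(-30^(1/3)*c/12)


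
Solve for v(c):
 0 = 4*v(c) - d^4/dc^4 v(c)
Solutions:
 v(c) = C1*exp(-sqrt(2)*c) + C2*exp(sqrt(2)*c) + C3*sin(sqrt(2)*c) + C4*cos(sqrt(2)*c)


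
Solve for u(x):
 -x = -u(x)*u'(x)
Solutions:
 u(x) = -sqrt(C1 + x^2)
 u(x) = sqrt(C1 + x^2)


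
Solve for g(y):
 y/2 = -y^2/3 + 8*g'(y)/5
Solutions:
 g(y) = C1 + 5*y^3/72 + 5*y^2/32


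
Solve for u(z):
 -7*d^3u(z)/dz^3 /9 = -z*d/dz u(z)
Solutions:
 u(z) = C1 + Integral(C2*airyai(21^(2/3)*z/7) + C3*airybi(21^(2/3)*z/7), z)


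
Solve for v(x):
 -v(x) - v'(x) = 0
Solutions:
 v(x) = C1*exp(-x)


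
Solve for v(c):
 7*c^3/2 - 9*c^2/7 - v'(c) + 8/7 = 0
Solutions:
 v(c) = C1 + 7*c^4/8 - 3*c^3/7 + 8*c/7


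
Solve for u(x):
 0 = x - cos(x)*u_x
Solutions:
 u(x) = C1 + Integral(x/cos(x), x)


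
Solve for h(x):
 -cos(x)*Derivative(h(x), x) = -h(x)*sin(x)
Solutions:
 h(x) = C1/cos(x)


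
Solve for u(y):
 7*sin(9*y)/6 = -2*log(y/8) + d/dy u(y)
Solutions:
 u(y) = C1 + 2*y*log(y) - 6*y*log(2) - 2*y - 7*cos(9*y)/54


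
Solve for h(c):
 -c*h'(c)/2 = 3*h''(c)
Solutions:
 h(c) = C1 + C2*erf(sqrt(3)*c/6)


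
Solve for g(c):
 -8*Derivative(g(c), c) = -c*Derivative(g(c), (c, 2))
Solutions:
 g(c) = C1 + C2*c^9


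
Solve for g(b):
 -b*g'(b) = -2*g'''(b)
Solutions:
 g(b) = C1 + Integral(C2*airyai(2^(2/3)*b/2) + C3*airybi(2^(2/3)*b/2), b)


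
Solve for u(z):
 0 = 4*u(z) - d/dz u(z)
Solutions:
 u(z) = C1*exp(4*z)


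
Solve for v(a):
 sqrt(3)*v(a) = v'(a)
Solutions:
 v(a) = C1*exp(sqrt(3)*a)


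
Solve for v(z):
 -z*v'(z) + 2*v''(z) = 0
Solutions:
 v(z) = C1 + C2*erfi(z/2)


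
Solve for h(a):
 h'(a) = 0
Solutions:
 h(a) = C1


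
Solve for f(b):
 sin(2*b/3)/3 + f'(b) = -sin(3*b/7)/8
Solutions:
 f(b) = C1 + 7*cos(3*b/7)/24 + cos(2*b/3)/2


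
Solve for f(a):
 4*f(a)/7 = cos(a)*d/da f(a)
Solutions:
 f(a) = C1*(sin(a) + 1)^(2/7)/(sin(a) - 1)^(2/7)


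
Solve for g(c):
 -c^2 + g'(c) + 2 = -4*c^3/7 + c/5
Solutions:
 g(c) = C1 - c^4/7 + c^3/3 + c^2/10 - 2*c


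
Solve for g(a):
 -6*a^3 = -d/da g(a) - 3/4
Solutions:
 g(a) = C1 + 3*a^4/2 - 3*a/4


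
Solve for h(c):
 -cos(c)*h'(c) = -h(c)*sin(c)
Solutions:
 h(c) = C1/cos(c)


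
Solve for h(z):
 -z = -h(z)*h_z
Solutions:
 h(z) = -sqrt(C1 + z^2)
 h(z) = sqrt(C1 + z^2)


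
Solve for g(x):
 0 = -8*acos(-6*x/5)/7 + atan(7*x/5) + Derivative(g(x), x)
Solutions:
 g(x) = C1 + 8*x*acos(-6*x/5)/7 - x*atan(7*x/5) + 4*sqrt(25 - 36*x^2)/21 + 5*log(49*x^2 + 25)/14


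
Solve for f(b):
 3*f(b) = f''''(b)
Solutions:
 f(b) = C1*exp(-3^(1/4)*b) + C2*exp(3^(1/4)*b) + C3*sin(3^(1/4)*b) + C4*cos(3^(1/4)*b)


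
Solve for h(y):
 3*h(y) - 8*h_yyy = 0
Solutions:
 h(y) = C3*exp(3^(1/3)*y/2) + (C1*sin(3^(5/6)*y/4) + C2*cos(3^(5/6)*y/4))*exp(-3^(1/3)*y/4)


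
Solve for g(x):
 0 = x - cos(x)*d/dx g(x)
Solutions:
 g(x) = C1 + Integral(x/cos(x), x)


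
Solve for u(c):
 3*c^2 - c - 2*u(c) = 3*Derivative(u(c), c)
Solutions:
 u(c) = C1*exp(-2*c/3) + 3*c^2/2 - 5*c + 15/2


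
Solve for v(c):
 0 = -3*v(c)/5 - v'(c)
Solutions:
 v(c) = C1*exp(-3*c/5)


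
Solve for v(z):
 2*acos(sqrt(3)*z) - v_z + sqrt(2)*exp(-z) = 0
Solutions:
 v(z) = C1 + 2*z*acos(sqrt(3)*z) - 2*sqrt(3)*sqrt(1 - 3*z^2)/3 - sqrt(2)*exp(-z)
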